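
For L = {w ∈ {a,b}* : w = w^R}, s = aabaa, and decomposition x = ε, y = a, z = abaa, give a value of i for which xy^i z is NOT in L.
i = 0

xy⁰z = ε · ε · abaa = abaa; abaa reversed is aaba ≠ abaa, so it is not a palindrome and is not in L.
(Other choices also work, e.g. i = 2, 3; only i = 1 is guaranteed to stay in L since xy¹z = s.)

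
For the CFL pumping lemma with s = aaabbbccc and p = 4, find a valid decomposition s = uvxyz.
u='aa', v='a', x='bb', y='b', z='ccc'

For s = aaabbbccc with pumping length p = 4:

One valid decomposition:
- u = 'aa'
- v = 'a'
- x = 'bb'
- y = 'b'
- z = 'ccc'

Verification:
- uvxyz = 'aa' + 'a' + 'bb' + 'b' + 'ccc' = aaabbbccc ✓
- |vxy| = |'abbb'| = 4 ≤ 4 ✓
- |vy| = |'ab'| = 2 > 0 ✓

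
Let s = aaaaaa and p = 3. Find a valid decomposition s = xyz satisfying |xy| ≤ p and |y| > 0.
x = 'aa', y = 'a', z = 'aaa'

For s = aaaaaa and p = 3, one valid decomposition is:
- x = 'aa' (length 2)
- y = 'a' (length 1)
- z = 'aaa' (length 3)

Verification:
- xyz = 'aa' + 'a' + 'aaa' = aaaaaa ✓
- |xy| = 3 ≤ 3 ✓
- |y| = 1 > 0 ✓

All pumping lemma constraints are satisfied.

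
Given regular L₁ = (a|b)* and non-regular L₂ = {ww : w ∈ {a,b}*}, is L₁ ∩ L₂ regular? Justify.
No — L₁ ∩ L₂ is not regular.

(a|b)* is all strings over {a,b}, so L₁ ∩ L₂ = {ww : w ∈ {a,b}*} = L₂ itself, which is not regular (pump s = a^p b a^p b).

Note that the bare facts "L₁ regular, L₂ non-regular" do not settle the question by themselves: the closure of regular languages under ∪, ∩, complement and difference applies only when BOTH operands are regular. With a non-regular operand the result can come out regular or non-regular depending on the specific languages, so one has to work out L₁ ∩ L₂ for this particular pair, as above.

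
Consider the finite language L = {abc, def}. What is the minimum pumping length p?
p = 4

For a finite language L, the pumping lemma holds vacuously if p > max|s| for s ∈ L.

The longest string in L = {abc, def} has length 3.
If p = 4, then no string s ∈ L has |s| ≥ p, so the condition is vacuously true.

The minimum pumping length is p = 4.

Why no smaller p works: for any p ≤ 3, the longest string s ∈ L has |s| = 3 ≥ p, so it would
have to be pumpable; but pumping up (i = 2, 3, ...) produces ever longer strings, which cannot all lie in the
finite language L. So the pumping property fails for every p ≤ 3.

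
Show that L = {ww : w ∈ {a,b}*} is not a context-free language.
Assume for contradiction that L is context-free, and let p ≥ 1 be the pumping length given by the pumping lemma for CFLs.
Choose s = a^p b^p a^p b^p. Then s ∈ L (take w = a^p b^p) and |s| = 4p ≥ p.
By the CFL pumping lemma, s = uvxyz for some u, v, x, y, z with |vxy| ≤ p, |vy| ≥ 1, and uv^i xy^i z ∈ L for every i ≥ 0.

Write s as four blocks A₁ B₁ A₂ B₂ with A₁ = A₂ = a^p and B₁ = B₂ = b^p. Since |vxy| ≤ p, the window vxy lies inside at most two adjacent blocks. Take i = 0 and let t = uxz, so |t| = 4p − |vy| with 1 ≤ |vy| ≤ p. If |t| is odd, t ∉ L immediately, so assume |vy| is even (hence |vy| ≥ 2) and |t|/2 = 2p − |vy|/2, which satisfies p ≤ |t|/2 ≤ 2p − 1.

Case 1 (vxy inside A₁B₁): t = a^(p−j) b^(p−l) a^p b^p with j + l = |vy|. The second half of t has length < 2p, so it is a suffix of the trailing a^p b^p and ends in b; the first half is a^(p−j) b^(p−l) a^((j+l)/2), which ends in a because (j+l)/2 ≥ 1. The halves differ, so t ∉ L.

Case 2 (vxy inside B₁A₂, straddling the middle): t = a^p b^(p−j) a^(p−l) b^p with j + l = |vy|. If t = ww, then w is a prefix of t of length ≥ p, so w begins with a^p; and w is a suffix of t of length ≥ p, so w ends with b^p. That forces |w| ≥ 2p, contradicting |w| = |t|/2 ≤ 2p − 1. So t ∉ L.

Case 3 (vxy inside A₂B₂): t = a^p b^p a^(p−j) b^(p−l) with j + l = |vy|. The first half of t is a prefix of a^p b^p, so it begins with a; the second half is b^((j+l)/2) a^(p−j) b^(p−l), which begins with b. The halves differ, so t ∉ L.

In every case uv⁰xy⁰z = uxz ∉ L.

This contradicts the CFL pumping lemma, which requires uv^i xy^i z ∈ L for all i ≥ 0.
Hence L = {ww : w ∈ {a,b}*} is not context-free. ∎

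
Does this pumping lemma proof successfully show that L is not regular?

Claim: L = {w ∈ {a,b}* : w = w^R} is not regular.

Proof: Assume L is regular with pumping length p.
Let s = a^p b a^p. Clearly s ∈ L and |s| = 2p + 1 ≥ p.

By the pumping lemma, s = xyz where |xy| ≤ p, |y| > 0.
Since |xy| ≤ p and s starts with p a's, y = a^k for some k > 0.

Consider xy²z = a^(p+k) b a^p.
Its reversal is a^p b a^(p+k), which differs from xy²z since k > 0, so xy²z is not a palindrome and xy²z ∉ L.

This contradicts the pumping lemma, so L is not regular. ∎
The proof is correct.

This proof is valid because:
1. s = a^p b a^p is in L and is chosen in terms of p, so |s| ≥ p holds for every p
2. The decomposition analysis is correct: |xy| ≤ p forces y to lie inside the leading a's
3. The contradiction is valid: a^(p+k) b a^p has more a's before the b than after it, so it is not a palindrome
4. The conclusion follows logically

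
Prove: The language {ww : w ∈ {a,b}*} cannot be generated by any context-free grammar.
Assume for contradiction that L is context-free, and let p ≥ 1 be the pumping length given by the pumping lemma for CFLs.
Choose s = a^p b^p a^p b^p. Then s ∈ L (take w = a^p b^p) and |s| = 4p ≥ p.
By the CFL pumping lemma, s = uvxyz for some u, v, x, y, z with |vxy| ≤ p, |vy| ≥ 1, and uv^i xy^i z ∈ L for every i ≥ 0.

Write s as four blocks A₁ B₁ A₂ B₂ with A₁ = A₂ = a^p and B₁ = B₂ = b^p. Since |vxy| ≤ p, the window vxy lies inside at most two adjacent blocks. Take i = 0 and let t = uxz, so |t| = 4p − |vy| with 1 ≤ |vy| ≤ p. If |t| is odd, t ∉ L immediately, so assume |vy| is even (hence |vy| ≥ 2) and |t|/2 = 2p − |vy|/2, which satisfies p ≤ |t|/2 ≤ 2p − 1.

Case 1 (vxy inside A₁B₁): t = a^(p−j) b^(p−l) a^p b^p with j + l = |vy|. The second half of t has length < 2p, so it is a suffix of the trailing a^p b^p and ends in b; the first half is a^(p−j) b^(p−l) a^((j+l)/2), which ends in a because (j+l)/2 ≥ 1. The halves differ, so t ∉ L.

Case 2 (vxy inside B₁A₂, straddling the middle): t = a^p b^(p−j) a^(p−l) b^p with j + l = |vy|. If t = ww, then w is a prefix of t of length ≥ p, so w begins with a^p; and w is a suffix of t of length ≥ p, so w ends with b^p. That forces |w| ≥ 2p, contradicting |w| = |t|/2 ≤ 2p − 1. So t ∉ L.

Case 3 (vxy inside A₂B₂): t = a^p b^p a^(p−j) b^(p−l) with j + l = |vy|. The first half of t is a prefix of a^p b^p, so it begins with a; the second half is b^((j+l)/2) a^(p−j) b^(p−l), which begins with b. The halves differ, so t ∉ L.

In every case uv⁰xy⁰z = uxz ∉ L.

This contradicts the CFL pumping lemma, which requires uv^i xy^i z ∈ L for all i ≥ 0.
Hence L = {ww : w ∈ {a,b}*} is not context-free. ∎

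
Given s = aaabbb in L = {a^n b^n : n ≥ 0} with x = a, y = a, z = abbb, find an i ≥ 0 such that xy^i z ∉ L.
i = 2

xy²z = a · aa · abbb = aaaabbb; aaaabbb has 4 a's and 3 b's; 4 ≠ 3, so it is not in L.
(Other choices also work, e.g. i = 0, 3; only i = 1 is guaranteed to stay in L since xy¹z = s.)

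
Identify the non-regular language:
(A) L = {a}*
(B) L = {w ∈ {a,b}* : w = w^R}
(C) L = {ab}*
(B) {w ∈ {a,b}* : w = w^R}

(B) L = {w ∈ {a,b}* : w = w^R} is NOT regular.

The pumping lemma can be used to prove this:
After pumping, the string is no longer symmetric

The other languages are regular because they can be recognized by finite automata.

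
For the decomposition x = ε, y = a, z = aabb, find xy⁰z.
aabb

Given x = '', y = 'a', z = 'aabb' and i = 0:

xy^0z = x + y·y·...·y (0 times) + z
       = '' + 'a'^0 + 'aabb'
       = '' + '' + 'aabb'
       = 'aabb'

The pumped string is 'aabb' with length 4.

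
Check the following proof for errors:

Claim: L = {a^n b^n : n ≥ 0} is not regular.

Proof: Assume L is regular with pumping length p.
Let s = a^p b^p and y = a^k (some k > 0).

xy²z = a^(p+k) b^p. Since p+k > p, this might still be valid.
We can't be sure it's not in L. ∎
The proof is INCORRECT.

Error: The conclusion is wrong.
xy²z = a^(p+k) b^p is definitely NOT in L because the number of a's (p+k) ≠ number of b's (p).
The proof incorrectly doubts what is actually a valid contradiction.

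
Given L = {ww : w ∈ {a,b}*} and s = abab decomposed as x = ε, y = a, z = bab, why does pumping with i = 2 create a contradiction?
xy²z = aabab ∉ L

Pumping with i = 2 replaces y = a by y² = aa:
- Original: s = xyz = abab; abab splits into halves ab · ab, which are equal, so it is in L (w = ab)
- Pumped: xy²z = ε · aa · bab = aabab
- aabab has odd length 5, so it cannot be written as ww and is not in L

The pumping lemma would require xy²z ∈ L, so this decomposition yields a contradiction.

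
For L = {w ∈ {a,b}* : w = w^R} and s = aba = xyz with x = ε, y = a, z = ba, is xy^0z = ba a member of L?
No

xy⁰z = ε · ε · ba = ba.
ba reversed is ab ≠ ba, so it is not a palindrome and is not in L.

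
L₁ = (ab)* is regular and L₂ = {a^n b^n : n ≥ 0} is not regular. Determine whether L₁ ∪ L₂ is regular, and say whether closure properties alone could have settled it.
No — L₁ ∪ L₂ is not regular.

Let U = (ab)* ∪ {a^n b^n}. If U were regular, then U ∩ aa*bb* would be regular (closure under intersection with a regular language). But (ab)* ∩ aa*bb* = {ab} and {a^n b^n} ∩ aa*bb* = {a^n b^n : n ≥ 1}, so U ∩ aa*bb* = {a^n b^n : n ≥ 1}, which is not regular. Hence U is not regular.

Note that the bare facts "L₁ regular, L₂ non-regular" do not settle the question by themselves: the closure of regular languages under ∪, ∩, complement and difference applies only when BOTH operands are regular. With a non-regular operand the result can come out regular or non-regular depending on the specific languages, so one has to work out L₁ ∪ L₂ for this particular pair, as above.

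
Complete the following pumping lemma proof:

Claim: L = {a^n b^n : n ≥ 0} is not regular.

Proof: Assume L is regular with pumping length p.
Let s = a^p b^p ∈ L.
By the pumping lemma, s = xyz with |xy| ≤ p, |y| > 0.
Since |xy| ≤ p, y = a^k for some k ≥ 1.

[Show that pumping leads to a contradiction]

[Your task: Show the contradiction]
Consider xy²z = a^(p+k) b^p.

Since k ≥ 1, we have p + k > p.
So xy²z has more a's than b's: (p+k) a's vs p b's.
This means xy²z ∉ L because a^n b^n requires equal counts.

This contradicts the pumping lemma which states xy²z ∈ L.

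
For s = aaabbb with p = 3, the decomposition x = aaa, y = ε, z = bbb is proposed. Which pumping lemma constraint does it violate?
Violated: |y| > 0

The decomposition x = aaa, y = ε, z = bbb for s = aaabbb with p = 3
violates the constraint: |y| > 0

|y| = 0, but the pumping lemma requires |y| > 0 (y must be non-empty).

Pumping lemma constraints:
1. xyz = s (decomposition is valid)
2. |xy| ≤ p
3. |y| > 0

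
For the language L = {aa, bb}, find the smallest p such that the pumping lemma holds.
p = 3

For a finite language L, the pumping lemma holds vacuously if p > max|s| for s ∈ L.

The longest string in L = {aa, bb} has length 2.
If p = 3, then no string s ∈ L has |s| ≥ p, so the condition is vacuously true.

The minimum pumping length is p = 3.

Why no smaller p works: for any p ≤ 2, the longest string s ∈ L has |s| = 2 ≥ p, so it would
have to be pumpable; but pumping up (i = 2, 3, ...) produces ever longer strings, which cannot all lie in the
finite language L. So the pumping property fails for every p ≤ 2.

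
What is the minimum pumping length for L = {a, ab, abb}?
p = 4

For a finite language L, the pumping lemma holds vacuously if p > max|s| for s ∈ L.

The longest string in L = {a, ab, abb} has length 3.
If p = 4, then no string s ∈ L has |s| ≥ p, so the condition is vacuously true.

The minimum pumping length is p = 4.

Why no smaller p works: for any p ≤ 3, the longest string s ∈ L has |s| = 3 ≥ p, so it would
have to be pumpable; but pumping up (i = 2, 3, ...) produces ever longer strings, which cannot all lie in the
finite language L. So the pumping property fails for every p ≤ 3.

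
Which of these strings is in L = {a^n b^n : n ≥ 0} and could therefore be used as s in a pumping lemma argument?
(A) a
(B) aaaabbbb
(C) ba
(B) aaaabbbb

The pumping lemma is applied to a string s that lies in L, so first check membership of each option:
- (A) a has 1 a's and 0 b's; 1 ≠ 0, so it is not in L ✗
- (B) aaaabbbb = a^4 b^4 has equal counts (4 = 4), so it is in L ✓
- (C) ba has an a after a b, so it is not of the form a^n b^n and is not in L ✗

Only (B) aaaabbbb is in L, so it is the only candidate that could play the role of s.
(In a complete proof one picks s in terms of the pumping length p so that |s| ≥ p is guaranteed; a fixed string like aaaabbbb illustrates the shape of such an s.)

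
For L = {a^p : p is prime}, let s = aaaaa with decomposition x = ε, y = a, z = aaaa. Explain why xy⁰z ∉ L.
xy⁰z = aaaa ∉ L

Pumping with i = 0 replaces y = a by y⁰ = ε:
- Original: s = xyz = aaaaa; aaaaa has length 5, which is prime, so it is in L
- Pumped: xy⁰z = ε · ε · aaaa = aaaa
- aaaa has length 4 = 2 × 2, which is not prime, so it is not in L

The pumping lemma would require xy⁰z ∈ L, so this decomposition yields a contradiction.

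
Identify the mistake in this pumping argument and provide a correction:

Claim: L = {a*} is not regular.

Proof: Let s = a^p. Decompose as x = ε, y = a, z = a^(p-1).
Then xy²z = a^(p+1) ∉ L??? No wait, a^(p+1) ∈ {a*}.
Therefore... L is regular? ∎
Error: The proof attempts to show a*  is not regular, but a* IS regular!

Correction: a* is a regular language (recognized by a simple DFA with one accepting state and self-loop on 'a'). The pumping lemma can only prove non-regularity, not regularity. For regular languages, pumping always works.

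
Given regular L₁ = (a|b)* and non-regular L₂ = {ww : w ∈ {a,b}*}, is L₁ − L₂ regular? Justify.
No — L₁ − L₂ is not regular.

L₁ − L₂ is the complement of {ww} within {a,b}*. If it were regular, its complement {ww} would be regular as well (regular languages are closed under complement) — contradiction. So L₁ − L₂ is not regular.

Note that the bare facts "L₁ regular, L₂ non-regular" do not settle the question by themselves: the closure of regular languages under ∪, ∩, complement and difference applies only when BOTH operands are regular. With a non-regular operand the result can come out regular or non-regular depending on the specific languages, so one has to work out L₁ − L₂ for this particular pair, as above.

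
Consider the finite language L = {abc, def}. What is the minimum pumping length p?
p = 4

For a finite language L, the pumping lemma holds vacuously if p > max|s| for s ∈ L.

The longest string in L = {abc, def} has length 3.
If p = 4, then no string s ∈ L has |s| ≥ p, so the condition is vacuously true.

The minimum pumping length is p = 4.

Why no smaller p works: for any p ≤ 3, the longest string s ∈ L has |s| = 3 ≥ p, so it would
have to be pumpable; but pumping up (i = 2, 3, ...) produces ever longer strings, which cannot all lie in the
finite language L. So the pumping property fails for every p ≤ 3.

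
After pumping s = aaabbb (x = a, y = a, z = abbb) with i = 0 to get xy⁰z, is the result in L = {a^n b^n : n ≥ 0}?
No

xy⁰z = a · ε · abbb = aabbb.
aabbb has 2 a's and 3 b's; 2 ≠ 3, so it is not in L.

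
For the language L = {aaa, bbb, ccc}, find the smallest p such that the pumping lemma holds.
p = 4

For a finite language L, the pumping lemma holds vacuously if p > max|s| for s ∈ L.

The longest string in L = {aaa, bbb, ccc} has length 3.
If p = 4, then no string s ∈ L has |s| ≥ p, so the condition is vacuously true.

The minimum pumping length is p = 4.

Why no smaller p works: for any p ≤ 3, the longest string s ∈ L has |s| = 3 ≥ p, so it would
have to be pumpable; but pumping up (i = 2, 3, ...) produces ever longer strings, which cannot all lie in the
finite language L. So the pumping property fails for every p ≤ 3.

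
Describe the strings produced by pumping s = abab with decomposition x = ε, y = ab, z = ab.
{xy^i z : i ≥ 0} = {(ab)^(i+1) : i ≥ 0} = {ab, abab, ababab, ...}

With x = ε, y = ab, z = ab: Pumping 'ab' gives strings of alternating a's and b's.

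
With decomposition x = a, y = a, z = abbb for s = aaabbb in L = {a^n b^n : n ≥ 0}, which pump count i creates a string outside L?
i = 3

xy³z = a · aaa · abbb = aaaaabbb; aaaaabbb has 5 a's and 3 b's; 5 ≠ 3, so it is not in L.
(Other choices also work, e.g. i = 0, 2; only i = 1 is guaranteed to stay in L since xy¹z = s.)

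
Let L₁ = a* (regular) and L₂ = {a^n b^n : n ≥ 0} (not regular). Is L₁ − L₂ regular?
Yes — L₁ − L₂ is regular.

The only string of a* that lies in {a^n b^n} is ε, so L₁ − L₂ = a* − {ε} = a⁺ = aa*, which is regular.

Note that the bare facts "L₁ regular, L₂ non-regular" do not settle the question by themselves: the closure of regular languages under ∪, ∩, complement and difference applies only when BOTH operands are regular. With a non-regular operand the result can come out regular or non-regular depending on the specific languages, so one has to work out L₁ − L₂ for this particular pair, as above.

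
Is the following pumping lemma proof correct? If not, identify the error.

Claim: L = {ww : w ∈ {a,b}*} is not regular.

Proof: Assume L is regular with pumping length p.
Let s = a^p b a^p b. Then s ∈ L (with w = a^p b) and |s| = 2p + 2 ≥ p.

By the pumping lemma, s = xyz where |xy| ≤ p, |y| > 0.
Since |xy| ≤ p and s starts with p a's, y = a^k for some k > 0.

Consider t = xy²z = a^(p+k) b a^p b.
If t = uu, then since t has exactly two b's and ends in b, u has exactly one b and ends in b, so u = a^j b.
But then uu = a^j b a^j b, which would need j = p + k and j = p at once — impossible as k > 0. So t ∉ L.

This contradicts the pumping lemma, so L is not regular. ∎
The proof is correct.

This proof is valid because:
1. s = a^p b a^p b is in L and is chosen in terms of p, so |s| ≥ p holds for every p
2. The decomposition analysis is correct: |xy| ≤ p forces y to lie inside the leading a's
3. The contradiction is valid: the argument shows a^(p+k) b a^p b cannot be split into two equal halves
4. The conclusion follows logically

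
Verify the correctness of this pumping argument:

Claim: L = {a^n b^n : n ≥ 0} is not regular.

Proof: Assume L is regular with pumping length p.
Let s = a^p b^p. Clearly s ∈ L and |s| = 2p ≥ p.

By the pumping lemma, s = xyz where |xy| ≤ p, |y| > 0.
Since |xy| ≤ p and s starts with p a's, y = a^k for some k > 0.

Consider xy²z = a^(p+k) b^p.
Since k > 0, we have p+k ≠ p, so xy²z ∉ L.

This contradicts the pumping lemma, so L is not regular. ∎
The proof is correct.

This proof is valid because:
1. The string s = a^p b^p is correctly in L
2. The decomposition analysis is correct: y must consist only of a's
3. The contradiction is valid: pumping increases a's but not b's
4. The conclusion follows logically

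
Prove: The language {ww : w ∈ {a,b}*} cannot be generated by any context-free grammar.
Assume for contradiction that L is context-free, and let p ≥ 1 be the pumping length given by the pumping lemma for CFLs.
Choose s = a^p b^p a^p b^p. Then s ∈ L (take w = a^p b^p) and |s| = 4p ≥ p.
By the CFL pumping lemma, s = uvxyz for some u, v, x, y, z with |vxy| ≤ p, |vy| ≥ 1, and uv^i xy^i z ∈ L for every i ≥ 0.

Write s as four blocks A₁ B₁ A₂ B₂ with A₁ = A₂ = a^p and B₁ = B₂ = b^p. Since |vxy| ≤ p, the window vxy lies inside at most two adjacent blocks. Take i = 0 and let t = uxz, so |t| = 4p − |vy| with 1 ≤ |vy| ≤ p. If |t| is odd, t ∉ L immediately, so assume |vy| is even (hence |vy| ≥ 2) and |t|/2 = 2p − |vy|/2, which satisfies p ≤ |t|/2 ≤ 2p − 1.

Case 1 (vxy inside A₁B₁): t = a^(p−j) b^(p−l) a^p b^p with j + l = |vy|. The second half of t has length < 2p, so it is a suffix of the trailing a^p b^p and ends in b; the first half is a^(p−j) b^(p−l) a^((j+l)/2), which ends in a because (j+l)/2 ≥ 1. The halves differ, so t ∉ L.

Case 2 (vxy inside B₁A₂, straddling the middle): t = a^p b^(p−j) a^(p−l) b^p with j + l = |vy|. If t = ww, then w is a prefix of t of length ≥ p, so w begins with a^p; and w is a suffix of t of length ≥ p, so w ends with b^p. That forces |w| ≥ 2p, contradicting |w| = |t|/2 ≤ 2p − 1. So t ∉ L.

Case 3 (vxy inside A₂B₂): t = a^p b^p a^(p−j) b^(p−l) with j + l = |vy|. The first half of t is a prefix of a^p b^p, so it begins with a; the second half is b^((j+l)/2) a^(p−j) b^(p−l), which begins with b. The halves differ, so t ∉ L.

In every case uv⁰xy⁰z = uxz ∉ L.

This contradicts the CFL pumping lemma, which requires uv^i xy^i z ∈ L for all i ≥ 0.
Hence L = {ww : w ∈ {a,b}*} is not context-free. ∎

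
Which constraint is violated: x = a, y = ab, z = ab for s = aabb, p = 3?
Violated: xyz = s

The decomposition x = a, y = ab, z = ab for s = aabb with p = 3
violates the constraint: xyz = s

xyz = 'a' + 'ab' + 'ab' = 'aabab' ≠ 'aabb' = s. The decomposition doesn't reconstruct s.

Pumping lemma constraints:
1. xyz = s (decomposition is valid)
2. |xy| ≤ p
3. |y| > 0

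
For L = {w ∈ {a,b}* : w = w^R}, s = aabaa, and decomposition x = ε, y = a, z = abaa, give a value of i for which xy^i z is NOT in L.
i = 0

xy⁰z = ε · ε · abaa = abaa; abaa reversed is aaba ≠ abaa, so it is not a palindrome and is not in L.
(Other choices also work, e.g. i = 2, 3; only i = 1 is guaranteed to stay in L since xy¹z = s.)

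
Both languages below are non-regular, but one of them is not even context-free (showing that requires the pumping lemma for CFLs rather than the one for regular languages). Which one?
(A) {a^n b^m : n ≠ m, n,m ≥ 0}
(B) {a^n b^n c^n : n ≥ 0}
(B) {a^n b^n c^n : n ≥ 0}

(B) {a^n b^n c^n : n ≥ 0} requires the CFL pumping lemma.

- {a^n b^m : n ≠ m, n,m ≥ 0} is context-free (but not regular)
  • Can be shown non-regular with the regular pumping lemma
  • After pumping a's, we can make n = m

- {a^n b^n c^n : n ≥ 0} is NOT context-free
  • Requires the CFL pumping lemma to prove
  • Cannot maintain three equal counts simultaneously

The CFL pumping lemma is "stronger" in that it can prove non-membership
in the larger class of context-free languages.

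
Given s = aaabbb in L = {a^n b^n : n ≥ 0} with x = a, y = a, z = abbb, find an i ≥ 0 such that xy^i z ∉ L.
i = 0

xy⁰z = a · ε · abbb = aabbb; aabbb has 2 a's and 3 b's; 2 ≠ 3, so it is not in L.
(Other choices also work, e.g. i = 2, 3; only i = 1 is guaranteed to stay in L since xy¹z = s.)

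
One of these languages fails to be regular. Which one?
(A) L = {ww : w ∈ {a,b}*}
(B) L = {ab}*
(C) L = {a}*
(A) {ww : w ∈ {a,b}*}

(A) L = {ww : w ∈ {a,b}*} is NOT regular.

The pumping lemma can be used to prove this:
After pumping, the two halves no longer match

The other languages are regular because they can be recognized by finite automata.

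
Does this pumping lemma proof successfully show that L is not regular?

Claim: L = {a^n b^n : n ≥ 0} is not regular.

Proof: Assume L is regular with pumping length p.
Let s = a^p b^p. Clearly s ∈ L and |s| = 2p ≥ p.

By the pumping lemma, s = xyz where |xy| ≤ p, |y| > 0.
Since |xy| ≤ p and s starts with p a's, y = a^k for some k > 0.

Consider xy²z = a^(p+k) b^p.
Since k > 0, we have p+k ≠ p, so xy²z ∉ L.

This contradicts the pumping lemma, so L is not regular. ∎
The proof is correct.

This proof is valid because:
1. The string s = a^p b^p is correctly in L
2. The decomposition analysis is correct: y must consist only of a's
3. The contradiction is valid: pumping increases a's but not b's
4. The conclusion follows logically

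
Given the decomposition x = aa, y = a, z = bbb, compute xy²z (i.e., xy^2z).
aaaabbb

Given x = 'aa', y = 'a', z = 'bbb' and i = 2:

xy^2z = x + y·y·...·y (2 times) + z
       = 'aa' + 'a'^2 + 'bbb'
       = 'aa' + 'aa' + 'bbb'
       = 'aaaabbb'

The pumped string is 'aaaabbb' with length 7.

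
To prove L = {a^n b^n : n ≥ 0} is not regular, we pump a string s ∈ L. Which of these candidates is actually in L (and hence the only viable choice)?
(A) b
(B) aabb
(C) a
(B) aabb

The pumping lemma is applied to a string s that lies in L, so first check membership of each option:
- (A) b has 0 a's and 1 b's; 0 ≠ 1, so it is not in L ✗
- (B) aabb = a^2 b^2 has equal counts (2 = 2), so it is in L ✓
- (C) a has 1 a's and 0 b's; 1 ≠ 0, so it is not in L ✗

Only (B) aabb is in L, so it is the only candidate that could play the role of s.
(In a complete proof one picks s in terms of the pumping length p so that |s| ≥ p is guaranteed; a fixed string like aabb illustrates the shape of such an s.)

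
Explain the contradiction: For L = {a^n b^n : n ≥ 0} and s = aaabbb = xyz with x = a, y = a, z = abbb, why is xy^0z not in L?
xy⁰z = aabbb ∉ L

Pumping with i = 0 replaces y = a by y⁰ = ε:
- Original: s = xyz = aaabbb; aaabbb = a^3 b^3 has equal counts (3 = 3), so it is in L
- Pumped: xy⁰z = a · ε · abbb = aabbb
- aabbb has 2 a's and 3 b's; 2 ≠ 3, so it is not in L

The pumping lemma would require xy⁰z ∈ L, so this decomposition yields a contradiction.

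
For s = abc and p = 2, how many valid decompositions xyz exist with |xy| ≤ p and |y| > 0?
3

For s = 'abc' with pumping length p = 2:

Constraints: |xy| ≤ 2, |y| > 0

Valid decompositions (|xy| ≤ p, |y| ≥ 1):
  • x='', y='a', z='bc'
  • x='a', y='b', z='c'
  • x='', y='ab', z='c'

Total count: 3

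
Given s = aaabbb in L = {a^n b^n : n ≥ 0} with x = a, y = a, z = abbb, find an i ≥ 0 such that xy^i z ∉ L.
i = 0

xy⁰z = a · ε · abbb = aabbb; aabbb has 2 a's and 3 b's; 2 ≠ 3, so it is not in L.
(Other choices also work, e.g. i = 2, 3; only i = 1 is guaranteed to stay in L since xy¹z = s.)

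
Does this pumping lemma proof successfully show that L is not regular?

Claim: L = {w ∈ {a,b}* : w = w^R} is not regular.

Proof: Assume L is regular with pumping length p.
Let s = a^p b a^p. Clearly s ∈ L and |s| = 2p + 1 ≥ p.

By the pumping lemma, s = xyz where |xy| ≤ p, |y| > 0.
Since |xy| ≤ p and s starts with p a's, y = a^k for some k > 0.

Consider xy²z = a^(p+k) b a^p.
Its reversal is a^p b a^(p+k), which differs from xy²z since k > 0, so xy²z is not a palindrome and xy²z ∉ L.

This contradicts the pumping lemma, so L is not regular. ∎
The proof is correct.

This proof is valid because:
1. s = a^p b a^p is in L and is chosen in terms of p, so |s| ≥ p holds for every p
2. The decomposition analysis is correct: |xy| ≤ p forces y to lie inside the leading a's
3. The contradiction is valid: a^(p+k) b a^p has more a's before the b than after it, so it is not a palindrome
4. The conclusion follows logically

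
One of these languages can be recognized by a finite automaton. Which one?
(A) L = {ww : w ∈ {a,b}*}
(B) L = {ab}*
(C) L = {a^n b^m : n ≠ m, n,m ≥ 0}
(B) {ab}*

(B) L = {ab}* is regular.

This can be recognized by a finite automaton (DFA/NFA).
Regular expressions like {ab}* define regular languages.

The other choices are not regular:
- {a^n b^m : n ≠ m, n,m ≥ 0}: After pumping a's, we can make n = m
- {ww : w ∈ {a,b}*}: After pumping, the two halves no longer match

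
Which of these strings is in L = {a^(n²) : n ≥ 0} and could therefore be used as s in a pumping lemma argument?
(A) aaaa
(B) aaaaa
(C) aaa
(A) aaaa

The pumping lemma is applied to a string s that lies in L, so first check membership of each option:
- (A) aaaa has length 4 = 2², a perfect square, so it is in L ✓
- (B) aaaaa has length 5, strictly between 2² = 4 and 3² = 9, so it is not in L ✗
- (C) aaa has length 3, strictly between 1² = 1 and 2² = 4, so it is not in L ✗

Only (A) aaaa is in L, so it is the only candidate that could play the role of s.
(In a complete proof one picks s in terms of the pumping length p so that |s| ≥ p is guaranteed; a fixed string like aaaa illustrates the shape of such an s.)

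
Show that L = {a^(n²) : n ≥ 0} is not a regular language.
Assume for contradiction that L is regular, and let p ≥ 1 be the pumping length given by the pumping lemma.
Choose s = a^(p²). Then s ∈ L and |s| = p² ≥ p.
By the pumping lemma, s = xyz for some x, y, z with |xy| ≤ p, |y| ≥ 1, and xy^i z ∈ L for every i ≥ 0.
Here y = a^k for some k with 1 ≤ k ≤ |xy| ≤ p.

Take i = 2: |xy²z| = p² + k.
Now p² < p² + k ≤ p² + p < p² + 2p + 1 = (p + 1)².
So |xy²z| lies strictly between the consecutive squares p² and (p + 1)², hence is not a perfect square, and xy²z ∉ L.

This contradicts the pumping lemma, which requires xy^i z ∈ L for all i ≥ 0.
Hence L = {a^(n²) : n ≥ 0} is not regular. ∎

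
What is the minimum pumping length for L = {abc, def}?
p = 4

For a finite language L, the pumping lemma holds vacuously if p > max|s| for s ∈ L.

The longest string in L = {abc, def} has length 3.
If p = 4, then no string s ∈ L has |s| ≥ p, so the condition is vacuously true.

The minimum pumping length is p = 4.

Why no smaller p works: for any p ≤ 3, the longest string s ∈ L has |s| = 3 ≥ p, so it would
have to be pumpable; but pumping up (i = 2, 3, ...) produces ever longer strings, which cannot all lie in the
finite language L. So the pumping property fails for every p ≤ 3.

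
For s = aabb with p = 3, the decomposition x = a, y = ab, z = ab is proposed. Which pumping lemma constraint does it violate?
Violated: xyz = s

The decomposition x = a, y = ab, z = ab for s = aabb with p = 3
violates the constraint: xyz = s

xyz = 'a' + 'ab' + 'ab' = 'aabab' ≠ 'aabb' = s. The decomposition doesn't reconstruct s.

Pumping lemma constraints:
1. xyz = s (decomposition is valid)
2. |xy| ≤ p
3. |y| > 0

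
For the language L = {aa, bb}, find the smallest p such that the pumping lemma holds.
p = 3

For a finite language L, the pumping lemma holds vacuously if p > max|s| for s ∈ L.

The longest string in L = {aa, bb} has length 2.
If p = 3, then no string s ∈ L has |s| ≥ p, so the condition is vacuously true.

The minimum pumping length is p = 3.

Why no smaller p works: for any p ≤ 2, the longest string s ∈ L has |s| = 2 ≥ p, so it would
have to be pumpable; but pumping up (i = 2, 3, ...) produces ever longer strings, which cannot all lie in the
finite language L. So the pumping property fails for every p ≤ 2.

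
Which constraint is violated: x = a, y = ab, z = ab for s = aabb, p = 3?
Violated: xyz = s

The decomposition x = a, y = ab, z = ab for s = aabb with p = 3
violates the constraint: xyz = s

xyz = 'a' + 'ab' + 'ab' = 'aabab' ≠ 'aabb' = s. The decomposition doesn't reconstruct s.

Pumping lemma constraints:
1. xyz = s (decomposition is valid)
2. |xy| ≤ p
3. |y| > 0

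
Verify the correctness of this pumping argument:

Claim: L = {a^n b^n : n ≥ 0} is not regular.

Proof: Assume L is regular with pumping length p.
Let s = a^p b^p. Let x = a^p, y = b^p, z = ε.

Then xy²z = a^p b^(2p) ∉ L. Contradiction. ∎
The proof is INCORRECT.

Error: The decomposition violates |xy| ≤ p.
With x = a^p and y = b^p, we have |xy| = 2p > p.
The pumping lemma requires |xy| ≤ p, so y must be within the first p characters.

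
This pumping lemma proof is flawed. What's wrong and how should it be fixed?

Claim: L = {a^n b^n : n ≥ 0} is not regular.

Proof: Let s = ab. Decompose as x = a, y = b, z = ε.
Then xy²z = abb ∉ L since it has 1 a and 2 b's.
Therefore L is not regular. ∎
Error: The string s = ab might be shorter than the pumping length p.

Correction: Choose s = a^p b^p to ensure |s| ≥ p. Also, the decomposition is wrong: with |xy| ≤ p, y cannot include b's when s starts with p a's.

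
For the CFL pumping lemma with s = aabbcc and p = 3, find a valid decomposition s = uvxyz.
u='aa', v='b', x='b', y='c', z='c'

For s = aabbcc with pumping length p = 3:

One valid decomposition:
- u = 'aa'
- v = 'b'
- x = 'b'
- y = 'c'
- z = 'c'

Verification:
- uvxyz = 'aa' + 'b' + 'b' + 'c' + 'c' = aabbcc ✓
- |vxy| = |'bbc'| = 3 ≤ 3 ✓
- |vy| = |'bc'| = 2 > 0 ✓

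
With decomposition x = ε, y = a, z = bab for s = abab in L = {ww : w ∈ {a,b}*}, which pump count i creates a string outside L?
i = 2

xy²z = ε · aa · bab = aabab; aabab has odd length 5, so it cannot be written as ww and is not in L.
(Other choices also work, e.g. i = 0, 3; only i = 1 is guaranteed to stay in L since xy¹z = s.)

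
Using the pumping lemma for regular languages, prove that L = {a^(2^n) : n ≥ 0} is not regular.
Assume for contradiction that L is regular, and let p ≥ 1 be the pumping length given by the pumping lemma.
Choose s = a^(2^p). Then s ∈ L and |s| = 2^p ≥ p.
By the pumping lemma, s = xyz for some x, y, z with |xy| ≤ p, |y| ≥ 1, and xy^i z ∈ L for every i ≥ 0.
Here y = a^k for some k with 1 ≤ k ≤ |xy| ≤ p, and p < 2^p.

Take i = 2: |xy²z| = 2^p + k.
Now 2^p < 2^p + k ≤ 2^p + p < 2^p + 2^p = 2^(p+1).
So |xy²z| lies strictly between the consecutive powers of two 2^p and 2^(p+1), hence is not a power of 2, and xy²z ∉ L.

This contradicts the pumping lemma, which requires xy^i z ∈ L for all i ≥ 0.
Hence L = {a^(2^n) : n ≥ 0} is not regular. ∎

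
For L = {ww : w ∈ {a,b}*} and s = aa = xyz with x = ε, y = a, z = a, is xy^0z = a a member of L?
No

xy⁰z = ε · ε · a = a.
a has odd length 1, so it cannot be written as ww and is not in L.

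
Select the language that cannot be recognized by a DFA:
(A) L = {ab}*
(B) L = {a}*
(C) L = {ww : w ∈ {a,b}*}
(C) {ww : w ∈ {a,b}*}

(C) L = {ww : w ∈ {a,b}*} is NOT regular.

The pumping lemma can be used to prove this:
After pumping, the two halves no longer match

The other languages are regular because they can be recognized by finite automata.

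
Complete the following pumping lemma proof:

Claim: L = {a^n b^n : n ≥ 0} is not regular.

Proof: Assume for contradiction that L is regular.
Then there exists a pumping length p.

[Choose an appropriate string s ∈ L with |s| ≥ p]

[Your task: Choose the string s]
s = a^p b^p

This string is in L (has equal a's and b's) and has length 2p ≥ p.
Any decomposition xyz with |xy| ≤ p means y consists only of a's,
so pumping will unbalance the counts.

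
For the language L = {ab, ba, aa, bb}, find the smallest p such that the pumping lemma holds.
p = 3

For a finite language L, the pumping lemma holds vacuously if p > max|s| for s ∈ L.

The longest string in L = {ab, ba, aa, bb} has length 2.
If p = 3, then no string s ∈ L has |s| ≥ p, so the condition is vacuously true.

The minimum pumping length is p = 3.

Why no smaller p works: for any p ≤ 2, the longest string s ∈ L has |s| = 2 ≥ p, so it would
have to be pumpable; but pumping up (i = 2, 3, ...) produces ever longer strings, which cannot all lie in the
finite language L. So the pumping property fails for every p ≤ 2.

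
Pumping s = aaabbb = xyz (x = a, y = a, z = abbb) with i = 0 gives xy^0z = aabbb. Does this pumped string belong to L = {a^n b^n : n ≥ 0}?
No

xy⁰z = a · ε · abbb = aabbb.
aabbb has 2 a's and 3 b's; 2 ≠ 3, so it is not in L.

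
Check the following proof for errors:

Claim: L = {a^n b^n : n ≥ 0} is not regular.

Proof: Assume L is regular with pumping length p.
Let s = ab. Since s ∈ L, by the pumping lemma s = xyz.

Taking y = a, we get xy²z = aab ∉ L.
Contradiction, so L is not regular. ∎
The proof is INCORRECT.

Error: The string s = ab may be shorter than p.
The pumping lemma only applies to strings with |s| ≥ p, and p is not under our control.
We must choose s in terms of p, e.g. s = a^p b^p, to ensure |s| ≥ p.
(The proof also fixes one particular y; a valid argument must handle every decomposition with |xy| ≤ p and |y| ≥ 1 — for s = a^p b^p this forces y = a^k, and then xy²z = a^(p+k) b^p ∉ L.)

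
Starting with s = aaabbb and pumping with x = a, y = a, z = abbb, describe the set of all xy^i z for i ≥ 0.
{xy^i z : i ≥ 0} = {a^(2+i) b^3 : i ≥ 0} = {aabbb, aaabbb, aaaabbb, ...}

With x = a, y = a, z = abbb: Starting with aaabbb and pumping the second 'a', we get strings with 2+i a's followed by 3 b's for i = 0, 1, 2, ...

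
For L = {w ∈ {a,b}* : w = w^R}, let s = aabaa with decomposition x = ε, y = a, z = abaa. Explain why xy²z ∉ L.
xy²z = aaabaa ∉ L

Pumping with i = 2 replaces y = a by y² = aa:
- Original: s = xyz = aabaa; aabaa reversed is aabaa, the same string, so it is a palindrome and is in L
- Pumped: xy²z = ε · aa · abaa = aaabaa
- aaabaa reversed is aabaaa ≠ aaabaa, so it is not a palindrome and is not in L

The pumping lemma would require xy²z ∈ L, so this decomposition yields a contradiction.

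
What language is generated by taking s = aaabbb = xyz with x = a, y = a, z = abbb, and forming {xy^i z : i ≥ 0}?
{xy^i z : i ≥ 0} = {a^(2+i) b^3 : i ≥ 0} = {aabbb, aaabbb, aaaabbb, ...}

With x = a, y = a, z = abbb: Starting with aaabbb and pumping the second 'a', we get strings with 2+i a's followed by 3 b's for i = 0, 1, 2, ...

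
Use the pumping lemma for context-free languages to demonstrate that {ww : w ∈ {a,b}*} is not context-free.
Assume for contradiction that L is context-free, and let p ≥ 1 be the pumping length given by the pumping lemma for CFLs.
Choose s = a^p b^p a^p b^p. Then s ∈ L (take w = a^p b^p) and |s| = 4p ≥ p.
By the CFL pumping lemma, s = uvxyz for some u, v, x, y, z with |vxy| ≤ p, |vy| ≥ 1, and uv^i xy^i z ∈ L for every i ≥ 0.

Write s as four blocks A₁ B₁ A₂ B₂ with A₁ = A₂ = a^p and B₁ = B₂ = b^p. Since |vxy| ≤ p, the window vxy lies inside at most two adjacent blocks. Take i = 0 and let t = uxz, so |t| = 4p − |vy| with 1 ≤ |vy| ≤ p. If |t| is odd, t ∉ L immediately, so assume |vy| is even (hence |vy| ≥ 2) and |t|/2 = 2p − |vy|/2, which satisfies p ≤ |t|/2 ≤ 2p − 1.

Case 1 (vxy inside A₁B₁): t = a^(p−j) b^(p−l) a^p b^p with j + l = |vy|. The second half of t has length < 2p, so it is a suffix of the trailing a^p b^p and ends in b; the first half is a^(p−j) b^(p−l) a^((j+l)/2), which ends in a because (j+l)/2 ≥ 1. The halves differ, so t ∉ L.

Case 2 (vxy inside B₁A₂, straddling the middle): t = a^p b^(p−j) a^(p−l) b^p with j + l = |vy|. If t = ww, then w is a prefix of t of length ≥ p, so w begins with a^p; and w is a suffix of t of length ≥ p, so w ends with b^p. That forces |w| ≥ 2p, contradicting |w| = |t|/2 ≤ 2p − 1. So t ∉ L.

Case 3 (vxy inside A₂B₂): t = a^p b^p a^(p−j) b^(p−l) with j + l = |vy|. The first half of t is a prefix of a^p b^p, so it begins with a; the second half is b^((j+l)/2) a^(p−j) b^(p−l), which begins with b. The halves differ, so t ∉ L.

In every case uv⁰xy⁰z = uxz ∉ L.

This contradicts the CFL pumping lemma, which requires uv^i xy^i z ∈ L for all i ≥ 0.
Hence L = {ww : w ∈ {a,b}*} is not context-free. ∎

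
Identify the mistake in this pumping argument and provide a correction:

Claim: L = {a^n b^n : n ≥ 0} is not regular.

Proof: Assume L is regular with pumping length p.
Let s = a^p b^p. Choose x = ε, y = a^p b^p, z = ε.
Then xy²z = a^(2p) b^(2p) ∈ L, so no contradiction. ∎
Error: The decomposition violates |xy| ≤ p. With y = a^p b^p, |xy| = |y| = 2p > p. (The proof also miscomputes xy²z, which would be a^p b^p a^p b^p rather than a^(2p) b^(2p), and it wrongly treats one harmless decomposition as settling the matter — the prover does not get to choose the decomposition.)

Correction: The pumping lemma requires |xy| ≤ p, and the argument must handle every decomposition satisfying |xy| ≤ p, |y| ≥ 1. Since s starts with p a's, any such y consists only of a's, say y = a^k with k ≥ 1. Then xy²z = a^(p+k) b^p has unequal numbers of a's and b's, so xy²z ∉ L — the required contradiction.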